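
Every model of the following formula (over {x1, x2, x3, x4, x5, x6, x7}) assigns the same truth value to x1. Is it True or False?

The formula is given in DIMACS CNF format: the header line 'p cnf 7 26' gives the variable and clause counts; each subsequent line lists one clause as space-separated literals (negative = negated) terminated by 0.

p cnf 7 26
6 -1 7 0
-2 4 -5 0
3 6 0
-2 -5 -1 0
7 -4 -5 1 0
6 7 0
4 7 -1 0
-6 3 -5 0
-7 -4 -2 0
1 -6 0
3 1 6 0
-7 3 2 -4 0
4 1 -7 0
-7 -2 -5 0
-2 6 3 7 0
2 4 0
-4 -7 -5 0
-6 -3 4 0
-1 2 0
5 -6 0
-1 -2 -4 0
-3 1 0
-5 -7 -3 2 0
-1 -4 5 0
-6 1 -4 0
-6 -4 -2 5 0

Suppose x1 = False.
Unit clause (¬x6) forces x6 = False.
Unit clause (x3) forces x3 = True.
That conflicts with the unit clause (¬x3).
So every satisfying assignment has x1 = True.

True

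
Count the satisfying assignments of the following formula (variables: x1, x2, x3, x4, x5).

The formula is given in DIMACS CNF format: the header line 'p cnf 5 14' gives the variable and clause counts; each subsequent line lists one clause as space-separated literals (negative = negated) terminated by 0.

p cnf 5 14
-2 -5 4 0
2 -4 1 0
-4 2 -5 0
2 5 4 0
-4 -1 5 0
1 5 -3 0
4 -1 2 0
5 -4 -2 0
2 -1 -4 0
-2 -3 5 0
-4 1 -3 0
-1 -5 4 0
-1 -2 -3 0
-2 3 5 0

There are 2^5 = 32 truth assignments over (x1, x2, x3, x4, x5).
Split on x1. With x1 = True, the clauses containing x1 are satisfied and ¬x1 drops from the rest; 1 of the 2^4 = 16 assignments to the other variables satisfy what remains.
With x1 = False, by the same count on the reduced clause set, 3 assignments work.
(One model: x1=F, x2=F, x3=F, x4=F, x5=T.)
Total: 1 + 3 = 4.

4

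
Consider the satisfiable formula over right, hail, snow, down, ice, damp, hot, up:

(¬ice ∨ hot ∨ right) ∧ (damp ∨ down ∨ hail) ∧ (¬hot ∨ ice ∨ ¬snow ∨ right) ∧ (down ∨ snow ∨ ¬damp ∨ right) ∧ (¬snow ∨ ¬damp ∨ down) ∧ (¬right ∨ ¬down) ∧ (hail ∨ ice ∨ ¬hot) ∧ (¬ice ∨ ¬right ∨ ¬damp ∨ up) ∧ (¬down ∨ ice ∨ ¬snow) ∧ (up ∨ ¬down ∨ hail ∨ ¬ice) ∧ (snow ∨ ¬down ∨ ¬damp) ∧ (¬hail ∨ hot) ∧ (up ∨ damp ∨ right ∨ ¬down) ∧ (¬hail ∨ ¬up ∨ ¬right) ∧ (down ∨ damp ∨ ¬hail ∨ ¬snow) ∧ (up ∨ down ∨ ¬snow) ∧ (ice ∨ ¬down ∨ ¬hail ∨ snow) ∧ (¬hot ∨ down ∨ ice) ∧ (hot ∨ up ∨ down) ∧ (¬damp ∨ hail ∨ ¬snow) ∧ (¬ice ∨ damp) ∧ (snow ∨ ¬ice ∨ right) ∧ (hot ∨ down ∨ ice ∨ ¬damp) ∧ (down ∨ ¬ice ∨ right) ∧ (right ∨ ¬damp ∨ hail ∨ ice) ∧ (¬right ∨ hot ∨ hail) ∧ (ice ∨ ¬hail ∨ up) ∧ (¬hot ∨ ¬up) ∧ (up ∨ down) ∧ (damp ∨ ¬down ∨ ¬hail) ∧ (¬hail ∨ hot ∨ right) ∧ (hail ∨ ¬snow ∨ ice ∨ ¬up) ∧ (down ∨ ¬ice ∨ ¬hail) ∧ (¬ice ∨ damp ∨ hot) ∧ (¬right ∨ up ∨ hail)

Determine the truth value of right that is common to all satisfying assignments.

Suppose right = True.
The clause (¬down) is unit, so down = False.
The clause (up) is unit, so up = True.
The clause (¬hail) is unit, so hail = False.
The clause (damp) is unit, so damp = True.
The clause (¬snow) is unit, so snow = False.
The clause (hot) is unit, so hot = True.
That conflicts with the unit clause (¬hot).
So every satisfying assignment has right = False.

False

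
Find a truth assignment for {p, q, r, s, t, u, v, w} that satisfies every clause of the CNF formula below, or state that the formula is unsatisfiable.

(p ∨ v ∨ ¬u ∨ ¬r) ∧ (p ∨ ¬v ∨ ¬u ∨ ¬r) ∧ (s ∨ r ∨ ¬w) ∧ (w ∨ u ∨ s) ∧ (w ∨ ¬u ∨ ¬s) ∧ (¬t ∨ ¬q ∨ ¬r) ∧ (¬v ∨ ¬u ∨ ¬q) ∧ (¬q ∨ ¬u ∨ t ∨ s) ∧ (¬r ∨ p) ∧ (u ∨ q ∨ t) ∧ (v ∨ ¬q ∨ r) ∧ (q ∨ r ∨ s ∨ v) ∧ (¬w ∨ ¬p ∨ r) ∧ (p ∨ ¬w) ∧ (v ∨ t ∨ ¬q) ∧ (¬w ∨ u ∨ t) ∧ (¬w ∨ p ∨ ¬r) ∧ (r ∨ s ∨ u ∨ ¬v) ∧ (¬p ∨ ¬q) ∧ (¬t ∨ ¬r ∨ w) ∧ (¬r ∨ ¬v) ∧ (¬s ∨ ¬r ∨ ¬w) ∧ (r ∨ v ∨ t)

Suppose r = False.
Suppose s = False.
From the singleton clause (¬w), w = False.
From the singleton clause (u), u = True.
Suppose v = True.
From the singleton clause (¬q), q = False.
All clauses hold; p, t can take either value.

p ↦ True,  q ↦ False,  r ↦ False,  s ↦ False,  t ↦ False,  u ↦ True,  v ↦ True,  w ↦ False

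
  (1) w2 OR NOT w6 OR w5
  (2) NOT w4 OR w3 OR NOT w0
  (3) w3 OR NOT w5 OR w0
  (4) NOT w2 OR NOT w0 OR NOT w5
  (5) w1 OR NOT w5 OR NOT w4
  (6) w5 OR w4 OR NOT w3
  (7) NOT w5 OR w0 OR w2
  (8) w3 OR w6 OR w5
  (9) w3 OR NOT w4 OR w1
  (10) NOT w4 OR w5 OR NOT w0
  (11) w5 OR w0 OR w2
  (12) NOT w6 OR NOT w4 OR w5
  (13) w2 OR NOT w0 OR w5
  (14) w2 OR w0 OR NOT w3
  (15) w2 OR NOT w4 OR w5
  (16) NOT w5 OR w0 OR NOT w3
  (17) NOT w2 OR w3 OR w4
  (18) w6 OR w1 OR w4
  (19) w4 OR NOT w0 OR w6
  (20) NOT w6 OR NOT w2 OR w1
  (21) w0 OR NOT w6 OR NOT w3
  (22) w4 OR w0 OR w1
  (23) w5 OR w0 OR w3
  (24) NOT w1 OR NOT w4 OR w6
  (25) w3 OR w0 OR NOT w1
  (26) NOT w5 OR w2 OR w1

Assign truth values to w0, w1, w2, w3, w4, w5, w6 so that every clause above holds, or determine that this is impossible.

w0=true,  w1=true,  w2=false,  w3=false,  w4=false,  w5=true,  w6=true

Branch on w2: set w2 = false.
Branch on w6: set w6 = true.
(w5) alone gives w5 = true.
(w0) alone gives w0 = true.
(w1) alone gives w1 = true.
Branch on w4: set w4 = false.
All clauses hold; w3 can take either value.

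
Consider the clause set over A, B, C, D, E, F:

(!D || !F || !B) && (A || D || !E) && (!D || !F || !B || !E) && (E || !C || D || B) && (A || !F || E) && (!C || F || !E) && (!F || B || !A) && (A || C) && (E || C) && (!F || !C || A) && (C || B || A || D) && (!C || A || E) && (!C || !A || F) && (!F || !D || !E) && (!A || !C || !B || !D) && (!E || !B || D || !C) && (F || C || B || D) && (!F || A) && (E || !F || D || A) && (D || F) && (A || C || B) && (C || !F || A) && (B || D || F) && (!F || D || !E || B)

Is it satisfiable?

Suppose A = true.
Suppose F = true.
The clause (B) is unit, so B = true.
The clause (!D) is unit, so D = false.
Suppose E = false.
The clause (C) is unit, so C = true.
This assignment satisfies each clause.
A satisfying assignment: A: true; B: true; C: true; D: false; E: false; F: true.

Satisfiable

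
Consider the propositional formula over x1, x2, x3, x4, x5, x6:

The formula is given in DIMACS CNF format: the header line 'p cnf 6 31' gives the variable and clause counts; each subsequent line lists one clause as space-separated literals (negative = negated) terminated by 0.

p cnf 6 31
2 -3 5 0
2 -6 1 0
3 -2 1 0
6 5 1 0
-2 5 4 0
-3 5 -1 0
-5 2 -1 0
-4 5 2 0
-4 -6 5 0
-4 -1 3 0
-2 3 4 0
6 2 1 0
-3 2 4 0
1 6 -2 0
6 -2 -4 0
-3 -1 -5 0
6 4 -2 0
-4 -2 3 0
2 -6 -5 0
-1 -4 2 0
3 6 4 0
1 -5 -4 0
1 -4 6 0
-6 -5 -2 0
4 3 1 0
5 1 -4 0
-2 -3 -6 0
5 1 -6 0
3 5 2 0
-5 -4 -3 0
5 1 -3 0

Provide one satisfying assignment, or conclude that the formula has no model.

UNSATISFIABLE

Try x2 = True.
Try x3 = True.
(¬x6) alone gives x6 = False.
(x1) alone gives x1 = True.
(x5) alone gives x5 = True.
But (¬x5) is also a unit clause — contradiction.
So x3 must be the other value — set x3 = False.
(x1) alone gives x1 = True.
(¬x4) alone gives x4 = False.
But (x4) is also a unit clause — contradiction.
Neither x3 = True nor x3 = False works.
So x2 must be the other value — set x2 = False.
Try x3 = False.
(x5) alone gives x5 = True.
(¬x1) alone gives x1 = False.
(¬x6) alone gives x6 = False.
But (x6) is also a unit clause — contradiction.
So x3 must be the other value — set x3 = True.
(x5) alone gives x5 = True.
(¬x1) alone gives x1 = False.
(¬x6) alone gives x6 = False.
But (x6) is also a unit clause — contradiction.
Neither x3 = True nor x3 = False works.
Neither x2 = True nor x2 = False works.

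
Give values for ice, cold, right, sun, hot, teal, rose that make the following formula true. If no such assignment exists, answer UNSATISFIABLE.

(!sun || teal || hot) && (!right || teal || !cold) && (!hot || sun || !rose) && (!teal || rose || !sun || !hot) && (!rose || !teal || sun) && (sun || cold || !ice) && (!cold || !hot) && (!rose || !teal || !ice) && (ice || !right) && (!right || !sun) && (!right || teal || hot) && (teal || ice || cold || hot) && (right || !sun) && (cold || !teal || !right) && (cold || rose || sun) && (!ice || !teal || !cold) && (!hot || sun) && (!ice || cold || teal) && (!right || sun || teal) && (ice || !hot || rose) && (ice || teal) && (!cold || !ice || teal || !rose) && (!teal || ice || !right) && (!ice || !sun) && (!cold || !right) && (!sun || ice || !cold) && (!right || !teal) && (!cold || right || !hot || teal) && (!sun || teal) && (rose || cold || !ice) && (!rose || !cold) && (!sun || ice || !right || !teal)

Branch on cold: set cold = true.
From the singleton clause (!hot), hot = false.
From the singleton clause (!right), right = false.
From the singleton clause (!sun), sun = false.
From the singleton clause (!rose), rose = false.
Branch on ice: set ice = true.
From the singleton clause (!teal), teal = false.
This assignment satisfies each clause.

ice=true; cold=true; right=false; sun=false; hot=false; teal=false; rose=false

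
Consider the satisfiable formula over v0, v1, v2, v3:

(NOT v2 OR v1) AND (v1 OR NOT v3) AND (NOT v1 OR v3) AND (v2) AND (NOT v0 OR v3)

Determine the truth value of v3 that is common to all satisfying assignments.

Suppose v3 = false.
Unit clause (NOT v1) forces v1 = false.
Unit clause (NOT v2) forces v2 = false.
Now (v2) is unsatisfied and unit — conflict.
So every satisfying assignment has v3 = True.

True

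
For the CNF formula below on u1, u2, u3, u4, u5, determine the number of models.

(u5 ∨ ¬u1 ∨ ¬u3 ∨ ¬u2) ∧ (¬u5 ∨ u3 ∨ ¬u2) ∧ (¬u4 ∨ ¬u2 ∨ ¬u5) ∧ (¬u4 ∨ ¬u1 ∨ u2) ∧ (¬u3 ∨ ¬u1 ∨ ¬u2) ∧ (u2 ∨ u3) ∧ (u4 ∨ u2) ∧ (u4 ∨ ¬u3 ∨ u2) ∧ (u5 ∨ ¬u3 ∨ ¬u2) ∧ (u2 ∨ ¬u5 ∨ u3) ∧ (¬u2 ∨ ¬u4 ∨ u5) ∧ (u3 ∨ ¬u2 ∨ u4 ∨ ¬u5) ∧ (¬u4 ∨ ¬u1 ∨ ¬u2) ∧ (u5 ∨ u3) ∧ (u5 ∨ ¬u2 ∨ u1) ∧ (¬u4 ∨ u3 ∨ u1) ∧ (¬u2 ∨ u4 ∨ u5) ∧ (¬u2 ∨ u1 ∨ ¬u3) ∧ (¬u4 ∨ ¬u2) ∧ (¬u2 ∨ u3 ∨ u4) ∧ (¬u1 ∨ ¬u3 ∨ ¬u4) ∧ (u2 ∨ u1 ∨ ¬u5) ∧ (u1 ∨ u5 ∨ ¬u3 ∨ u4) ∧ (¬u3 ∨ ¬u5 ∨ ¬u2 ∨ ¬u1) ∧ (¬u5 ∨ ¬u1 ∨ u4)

There are 2^5 = 32 truth assignments over (u1, u2, u3, u4, u5).
Split on u2. With u2 = True, the clauses containing u2 are satisfied and ¬u2 drops from the rest; 0 of the 2^4 = 16 assignments to the other variables satisfy what remains.
With u2 = False, by the same count on the reduced clause set, 1 assignment works.
Total: 0 + 1 = 1.

1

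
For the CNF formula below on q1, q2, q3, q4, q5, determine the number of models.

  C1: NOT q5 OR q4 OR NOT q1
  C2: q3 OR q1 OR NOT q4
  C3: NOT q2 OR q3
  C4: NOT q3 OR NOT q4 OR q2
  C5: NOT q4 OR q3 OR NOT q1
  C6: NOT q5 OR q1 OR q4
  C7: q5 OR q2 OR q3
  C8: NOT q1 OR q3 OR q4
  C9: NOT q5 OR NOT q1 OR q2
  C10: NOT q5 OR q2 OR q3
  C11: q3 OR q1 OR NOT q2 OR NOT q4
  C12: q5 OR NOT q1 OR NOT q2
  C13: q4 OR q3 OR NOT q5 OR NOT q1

6

There are 2^5 = 32 truth assignments over (q1, q2, q3, q4, q5).
Split on q2. With q2 = true, the clauses containing q2 are satisfied and NOT q2 drops from the rest; 4 of the 2^4 = 16 assignments to the other variables satisfy what remains.
With q2 = false, by the same count on the reduced clause set, 2 assignments work.
(One model: q1=F, q2=F, q3=T, q4=F, q5=F.)
Total: 4 + 2 = 6.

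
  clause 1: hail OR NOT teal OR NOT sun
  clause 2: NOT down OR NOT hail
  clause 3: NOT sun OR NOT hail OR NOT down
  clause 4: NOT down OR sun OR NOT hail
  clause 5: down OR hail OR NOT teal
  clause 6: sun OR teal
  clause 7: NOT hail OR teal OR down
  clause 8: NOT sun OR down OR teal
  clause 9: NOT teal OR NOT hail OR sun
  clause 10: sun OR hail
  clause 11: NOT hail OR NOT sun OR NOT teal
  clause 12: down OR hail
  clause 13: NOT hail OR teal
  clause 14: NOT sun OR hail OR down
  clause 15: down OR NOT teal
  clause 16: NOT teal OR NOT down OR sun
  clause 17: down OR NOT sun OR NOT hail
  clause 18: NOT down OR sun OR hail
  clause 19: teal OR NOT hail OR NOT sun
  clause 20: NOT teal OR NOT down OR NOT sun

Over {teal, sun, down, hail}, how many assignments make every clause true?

There are 2^4 = 16 truth assignments over (teal, sun, down, hail).
Split on sun. With sun = true, the clauses containing sun are satisfied and NOT sun drops from the rest; 1 of the 2^3 = 8 assignments to the other variables satisfy what remains.
With sun = false, by the same count on the reduced clause set, 0 assignments work.
(One model: teal=F, sun=T, down=T, hail=F.)
Total: 1 + 0 = 1.

1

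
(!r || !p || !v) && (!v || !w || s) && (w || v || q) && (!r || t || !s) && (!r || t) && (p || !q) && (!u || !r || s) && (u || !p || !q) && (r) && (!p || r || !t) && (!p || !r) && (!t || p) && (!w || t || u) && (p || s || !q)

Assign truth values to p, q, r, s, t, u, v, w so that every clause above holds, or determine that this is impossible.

UNSATISFIABLE

Unit clause (r) forces r = true.
Unit clause (t) forces t = true.
Unit clause (!p) forces p = false.
That conflicts with the unit clause (p).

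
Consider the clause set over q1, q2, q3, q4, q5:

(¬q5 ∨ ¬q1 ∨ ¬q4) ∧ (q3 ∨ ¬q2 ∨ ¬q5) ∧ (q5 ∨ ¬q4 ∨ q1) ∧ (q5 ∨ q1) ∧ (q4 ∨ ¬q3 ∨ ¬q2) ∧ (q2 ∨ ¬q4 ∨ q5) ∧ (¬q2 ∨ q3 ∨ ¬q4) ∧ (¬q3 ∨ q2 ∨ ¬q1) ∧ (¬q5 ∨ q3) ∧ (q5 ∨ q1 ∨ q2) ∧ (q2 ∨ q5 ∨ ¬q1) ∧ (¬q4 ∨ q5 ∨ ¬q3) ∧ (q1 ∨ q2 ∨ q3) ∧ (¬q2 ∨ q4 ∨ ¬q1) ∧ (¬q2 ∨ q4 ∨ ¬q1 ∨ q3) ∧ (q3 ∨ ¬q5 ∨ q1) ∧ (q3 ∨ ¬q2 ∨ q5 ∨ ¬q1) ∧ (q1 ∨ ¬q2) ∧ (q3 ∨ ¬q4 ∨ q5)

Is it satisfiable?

Yes

Branch on q5: set q5 = True.
(q3) alone gives q3 = True.
Branch on q1: set q1 = False.
(¬q2) alone gives q2 = False.
Every clause is now satisfied; q4 is unconstrained.
A satisfying assignment: q1=False; q2=False; q3=True; q4=True; q5=True.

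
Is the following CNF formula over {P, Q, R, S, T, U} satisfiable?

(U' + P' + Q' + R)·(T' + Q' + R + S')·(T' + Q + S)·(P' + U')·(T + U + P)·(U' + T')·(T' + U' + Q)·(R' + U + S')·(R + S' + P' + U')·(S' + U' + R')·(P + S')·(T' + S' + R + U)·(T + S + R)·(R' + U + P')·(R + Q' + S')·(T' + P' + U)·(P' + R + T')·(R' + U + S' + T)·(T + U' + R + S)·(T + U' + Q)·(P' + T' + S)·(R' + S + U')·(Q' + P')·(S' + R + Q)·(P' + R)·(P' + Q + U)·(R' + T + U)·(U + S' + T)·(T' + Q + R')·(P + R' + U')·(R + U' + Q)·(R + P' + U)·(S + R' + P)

Try P = 0.
The clause (S') is unit, so S = 0.
The clause (R') is unit, so R = 0.
The clause (T) is unit, so T = 1.
The clause (Q) is unit, so Q = 1.
The clause (U') is unit, so U = 0.
Every clause now holds.
A satisfying assignment: P=0,  Q=1,  R=0,  S=0,  T=1,  U=0.

Satisfiable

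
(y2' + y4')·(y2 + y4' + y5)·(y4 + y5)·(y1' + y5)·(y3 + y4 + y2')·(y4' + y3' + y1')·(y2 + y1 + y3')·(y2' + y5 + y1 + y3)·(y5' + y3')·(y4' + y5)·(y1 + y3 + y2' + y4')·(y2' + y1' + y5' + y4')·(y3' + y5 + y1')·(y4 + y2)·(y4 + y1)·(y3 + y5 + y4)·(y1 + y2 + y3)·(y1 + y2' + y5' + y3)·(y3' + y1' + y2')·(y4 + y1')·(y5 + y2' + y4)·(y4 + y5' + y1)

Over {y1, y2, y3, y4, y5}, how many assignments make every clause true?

1

There are 2^5 = 32 truth assignments over (y1, y2, y3, y4, y5).
Split on y3. With y3 = 1, the clauses containing y3 are satisfied and y3' drops from the rest; 0 of the 2^4 = 16 assignments to the other variables satisfy what remains.
With y3 = 0, by the same count on the reduced clause set, 1 assignment works.
(One model: y1=T, y2=F, y3=F, y4=T, y5=T.)
Total: 0 + 1 = 1.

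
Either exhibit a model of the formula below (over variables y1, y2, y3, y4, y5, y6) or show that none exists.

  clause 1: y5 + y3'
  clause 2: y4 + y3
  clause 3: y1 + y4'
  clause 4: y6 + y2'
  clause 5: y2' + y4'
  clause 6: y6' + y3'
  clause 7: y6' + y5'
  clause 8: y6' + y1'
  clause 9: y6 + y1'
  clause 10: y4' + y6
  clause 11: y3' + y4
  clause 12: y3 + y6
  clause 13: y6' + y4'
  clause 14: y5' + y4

Branch on y5: set y5 = 1.
From the singleton clause (y6'), y6 = 0.
From the singleton clause (y2'), y2 = 0.
From the singleton clause (y1'), y1 = 0.
From the singleton clause (y4'), y4 = 0.
Now (y4) is unsatisfied and unit — conflict.
So y5 must be the other value — set y5 = 0.
From the singleton clause (y3'), y3 = 0.
From the singleton clause (y4), y4 = 1.
From the singleton clause (y1), y1 = 1.
From the singleton clause (y2'), y2 = 0.
From the singleton clause (y6'), y6 = 0.
Now (y6) is unsatisfied and unit — conflict.
Neither y5 = 1 nor y5 = 0 works.

UNSATISFIABLE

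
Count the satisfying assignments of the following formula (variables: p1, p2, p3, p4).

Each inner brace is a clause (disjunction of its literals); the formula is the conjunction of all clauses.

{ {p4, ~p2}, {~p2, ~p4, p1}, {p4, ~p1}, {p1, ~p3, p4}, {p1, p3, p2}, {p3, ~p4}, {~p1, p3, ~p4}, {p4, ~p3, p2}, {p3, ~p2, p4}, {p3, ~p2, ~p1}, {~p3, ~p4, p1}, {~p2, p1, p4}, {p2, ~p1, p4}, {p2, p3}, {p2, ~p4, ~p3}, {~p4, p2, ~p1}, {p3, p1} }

There are 2^4 = 16 truth assignments over (p1, p2, p3, p4).
Check each against the 17 clauses (columns in the order p1, p2, p3, p4):
  F F F F  ✗ fails (p1 | p3 | p2)
  F F F T  ✗ fails (p1 | p3 | p2)
  F F T F  ✗ fails (p1 | ~p3 | p4)
  F F T T  ✗ fails (~p3 | ~p4 | p1)
  F T F F  ✗ fails (p4 | ~p2)
  F T F T  ✗ fails (~p2 | ~p4 | p1)
  F T T F  ✗ fails (p4 | ~p2)
  F T T T  ✗ fails (~p2 | ~p4 | p1)
  T F F F  ✗ fails (p4 | ~p1)
  T F F T  ✗ fails (p3 | ~p4)
  T F T F  ✗ fails (p4 | ~p1)
  T F T T  ✗ fails (p2 | ~p4 | ~p3)
  T T F F  ✗ fails (p4 | ~p2)
  T T F T  ✗ fails (p3 | ~p4)
  T T T F  ✗ fails (p4 | ~p2)
  T T T T  ✓ satisfies all
1 of the 16 rows is a model.

1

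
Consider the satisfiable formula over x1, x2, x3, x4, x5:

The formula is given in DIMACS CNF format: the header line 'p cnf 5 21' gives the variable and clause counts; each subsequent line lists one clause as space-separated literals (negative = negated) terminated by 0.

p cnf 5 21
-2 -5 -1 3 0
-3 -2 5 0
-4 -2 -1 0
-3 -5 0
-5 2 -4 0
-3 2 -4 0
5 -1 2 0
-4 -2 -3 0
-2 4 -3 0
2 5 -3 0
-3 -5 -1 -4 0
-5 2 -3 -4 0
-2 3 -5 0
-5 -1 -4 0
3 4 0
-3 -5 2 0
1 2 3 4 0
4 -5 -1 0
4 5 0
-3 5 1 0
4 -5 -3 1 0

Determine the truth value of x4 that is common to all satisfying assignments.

True

Suppose x4 = False.
From the singleton clause (x3), x3 = True.
From the singleton clause (¬x5), x5 = False.
That conflicts with the unit clause (x5).
So every satisfying assignment has x4 = True.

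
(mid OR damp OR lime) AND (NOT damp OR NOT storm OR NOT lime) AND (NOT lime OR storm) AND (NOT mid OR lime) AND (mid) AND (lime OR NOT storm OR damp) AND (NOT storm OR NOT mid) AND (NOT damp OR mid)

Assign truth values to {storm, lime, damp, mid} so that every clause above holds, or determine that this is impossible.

The clause (mid) is unit, so mid = true.
The clause (lime) is unit, so lime = true.
The clause (storm) is unit, so storm = true.
Now (NOT storm) is unsatisfied and unit — conflict.

UNSATISFIABLE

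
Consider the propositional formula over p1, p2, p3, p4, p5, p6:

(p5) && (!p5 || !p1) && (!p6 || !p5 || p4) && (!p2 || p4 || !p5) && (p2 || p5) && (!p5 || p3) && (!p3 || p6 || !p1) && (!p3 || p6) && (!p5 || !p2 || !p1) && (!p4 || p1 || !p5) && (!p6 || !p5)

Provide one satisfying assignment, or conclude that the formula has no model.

From the singleton clause (p5), p5 = true.
From the singleton clause (!p1), p1 = false.
From the singleton clause (p3), p3 = true.
From the singleton clause (p6), p6 = true.
That conflicts with the unit clause (!p6).

UNSATISFIABLE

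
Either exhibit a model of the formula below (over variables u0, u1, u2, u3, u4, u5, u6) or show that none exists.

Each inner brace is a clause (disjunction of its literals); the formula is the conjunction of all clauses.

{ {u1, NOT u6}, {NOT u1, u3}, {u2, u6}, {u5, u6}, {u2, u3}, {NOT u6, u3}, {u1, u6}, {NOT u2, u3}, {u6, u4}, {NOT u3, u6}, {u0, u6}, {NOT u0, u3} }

u0: true,  u1: true,  u2: false,  u3: true,  u4: false,  u5: false,  u6: true

Case u1 = true:
Unit clause (u3) forces u3 = true.
Unit clause (u6) forces u6 = true.
Every clause is now satisfied; u0, u2, u4, u5 are unconstrained.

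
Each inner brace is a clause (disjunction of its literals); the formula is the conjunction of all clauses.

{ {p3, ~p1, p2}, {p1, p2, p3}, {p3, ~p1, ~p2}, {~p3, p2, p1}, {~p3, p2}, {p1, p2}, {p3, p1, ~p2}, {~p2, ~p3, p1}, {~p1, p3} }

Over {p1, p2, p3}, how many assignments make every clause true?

1

There are 2^3 = 8 truth assignments over (p1, p2, p3).
Check each against the 9 clauses (columns in the order p1, p2, p3):
  F F F  ✗ fails (p1 | p2 | p3)
  F F T  ✗ fails (~p3 | p2 | p1)
  F T F  ✗ fails (p3 | p1 | ~p2)
  F T T  ✗ fails (~p2 | ~p3 | p1)
  T F F  ✗ fails (p3 | ~p1 | p2)
  T F T  ✗ fails (~p3 | p2)
  T T F  ✗ fails (p3 | ~p1 | ~p2)
  T T T  ✓ satisfies all
1 of the 8 rows is a model.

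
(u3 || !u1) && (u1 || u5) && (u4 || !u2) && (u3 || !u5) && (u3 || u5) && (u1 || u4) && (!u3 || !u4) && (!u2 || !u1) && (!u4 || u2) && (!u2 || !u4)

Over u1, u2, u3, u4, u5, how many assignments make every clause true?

There are 2^5 = 32 truth assignments over (u1, u2, u3, u4, u5).
Split on u1. With u1 = true, the clauses containing u1 are satisfied and !u1 drops from the rest; 2 of the 2^4 = 16 assignments to the other variables satisfy what remains.
With u1 = false, by the same count on the reduced clause set, 0 assignments work.
Total: 2 + 0 = 2.

2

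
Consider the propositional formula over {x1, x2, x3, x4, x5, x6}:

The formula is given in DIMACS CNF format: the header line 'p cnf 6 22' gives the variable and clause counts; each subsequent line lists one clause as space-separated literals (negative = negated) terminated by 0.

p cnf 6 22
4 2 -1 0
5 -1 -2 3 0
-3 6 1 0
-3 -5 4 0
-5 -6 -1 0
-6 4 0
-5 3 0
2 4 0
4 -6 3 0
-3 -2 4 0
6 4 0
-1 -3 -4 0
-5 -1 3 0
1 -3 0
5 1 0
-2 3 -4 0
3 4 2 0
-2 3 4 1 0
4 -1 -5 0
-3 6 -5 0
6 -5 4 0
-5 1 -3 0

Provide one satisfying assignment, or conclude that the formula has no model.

x1=True,  x2=False,  x3=False,  x4=True,  x5=False,  x6=False

Try x6 = False.
(x4) alone gives x4 = True.
Try x3 = False.
(¬x5) alone gives x5 = False.
(x1) alone gives x1 = True.
(¬x2) alone gives x2 = False.
This assignment satisfies each clause.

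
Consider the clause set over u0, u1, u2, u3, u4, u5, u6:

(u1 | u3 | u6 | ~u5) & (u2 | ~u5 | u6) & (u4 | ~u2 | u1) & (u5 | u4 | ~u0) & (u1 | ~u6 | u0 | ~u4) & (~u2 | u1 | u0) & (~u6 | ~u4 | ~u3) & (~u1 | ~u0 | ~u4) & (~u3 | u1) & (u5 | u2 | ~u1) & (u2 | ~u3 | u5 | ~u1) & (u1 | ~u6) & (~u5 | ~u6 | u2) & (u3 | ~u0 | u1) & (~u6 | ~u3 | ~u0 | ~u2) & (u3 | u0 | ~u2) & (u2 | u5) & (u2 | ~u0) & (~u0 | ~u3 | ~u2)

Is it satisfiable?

Yes

Branch on u3: set u3 = 1.
From the singleton clause (u1), u1 = 1.
Branch on u6: set u6 = 0.
Branch on u2: set u2 = 1.
From the singleton clause (~u0), u0 = 0.
Every clause is now satisfied; u4, u5 are unconstrained.
A satisfying assignment: u0 ↦ 0; u1 ↦ 1; u2 ↦ 1; u3 ↦ 1; u4 ↦ 1; u5 ↦ 0; u6 ↦ 0.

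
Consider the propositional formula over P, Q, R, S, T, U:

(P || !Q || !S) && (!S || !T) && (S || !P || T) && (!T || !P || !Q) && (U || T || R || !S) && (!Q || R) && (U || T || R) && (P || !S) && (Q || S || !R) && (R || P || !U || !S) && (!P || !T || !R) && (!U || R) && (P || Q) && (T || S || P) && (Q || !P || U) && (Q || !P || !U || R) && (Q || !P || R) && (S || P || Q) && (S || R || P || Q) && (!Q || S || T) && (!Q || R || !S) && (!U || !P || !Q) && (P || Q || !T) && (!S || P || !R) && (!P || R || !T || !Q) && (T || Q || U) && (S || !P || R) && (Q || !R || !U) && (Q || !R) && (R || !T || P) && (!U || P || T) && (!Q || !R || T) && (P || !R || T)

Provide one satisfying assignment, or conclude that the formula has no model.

Try S = false.
Try P = false.
From the singleton clause (Q), Q = true.
From the singleton clause (R), R = true.
From the singleton clause (T), T = true.
All clauses hold; U can take either value.

P ↦ false,  Q ↦ true,  R ↦ true,  S ↦ false,  T ↦ true,  U ↦ false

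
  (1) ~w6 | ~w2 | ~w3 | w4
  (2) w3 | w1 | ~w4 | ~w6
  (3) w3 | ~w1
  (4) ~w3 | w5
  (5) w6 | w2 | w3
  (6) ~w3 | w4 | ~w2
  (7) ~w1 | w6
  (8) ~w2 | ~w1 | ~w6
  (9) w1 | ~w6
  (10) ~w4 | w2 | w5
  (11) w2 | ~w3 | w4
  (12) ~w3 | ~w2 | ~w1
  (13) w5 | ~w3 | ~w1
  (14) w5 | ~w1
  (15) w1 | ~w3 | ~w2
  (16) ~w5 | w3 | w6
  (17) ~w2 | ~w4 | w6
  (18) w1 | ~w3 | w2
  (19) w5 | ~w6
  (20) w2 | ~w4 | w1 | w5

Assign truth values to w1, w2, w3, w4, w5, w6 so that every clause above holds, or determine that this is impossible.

w1=0; w2=1; w3=0; w4=0; w5=0; w6=0

Suppose w3 = 0.
Unit clause (~w1) forces w1 = 0.
Unit clause (~w6) forces w6 = 0.
Unit clause (w2) forces w2 = 1.
Unit clause (~w5) forces w5 = 0.
Unit clause (~w4) forces w4 = 0.
Every clause now holds.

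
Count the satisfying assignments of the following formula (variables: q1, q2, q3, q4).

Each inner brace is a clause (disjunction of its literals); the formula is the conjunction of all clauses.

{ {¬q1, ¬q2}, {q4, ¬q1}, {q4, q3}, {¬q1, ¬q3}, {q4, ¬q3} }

5

There are 2^4 = 16 truth assignments over (q1, q2, q3, q4).
Split on q3. With q3 = True, the clauses containing q3 are satisfied and ¬q3 drops from the rest; 2 of the 2^3 = 8 assignments to the other variables satisfy what remains.
With q3 = False, by the same count on the reduced clause set, 3 assignments work.
(One model: q1=F, q2=F, q3=F, q4=T.)
Total: 2 + 3 = 5.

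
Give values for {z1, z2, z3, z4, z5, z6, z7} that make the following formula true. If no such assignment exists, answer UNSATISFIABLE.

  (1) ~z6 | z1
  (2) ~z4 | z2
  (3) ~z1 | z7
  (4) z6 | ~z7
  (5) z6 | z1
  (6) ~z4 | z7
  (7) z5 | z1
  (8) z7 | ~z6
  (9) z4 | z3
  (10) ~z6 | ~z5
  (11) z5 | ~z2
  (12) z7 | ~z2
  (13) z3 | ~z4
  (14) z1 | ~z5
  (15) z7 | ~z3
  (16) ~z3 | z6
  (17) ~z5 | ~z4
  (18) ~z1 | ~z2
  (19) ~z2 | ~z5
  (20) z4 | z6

Suppose z6 = 1.
Unit clause (z1) forces z1 = 1.
Unit clause (z7) forces z7 = 1.
Unit clause (~z5) forces z5 = 0.
Unit clause (~z2) forces z2 = 0.
Unit clause (~z4) forces z4 = 0.
Unit clause (z3) forces z3 = 1.
Every clause now holds.

z1 ↦ 1; z2 ↦ 0; z3 ↦ 1; z4 ↦ 0; z5 ↦ 0; z6 ↦ 1; z7 ↦ 1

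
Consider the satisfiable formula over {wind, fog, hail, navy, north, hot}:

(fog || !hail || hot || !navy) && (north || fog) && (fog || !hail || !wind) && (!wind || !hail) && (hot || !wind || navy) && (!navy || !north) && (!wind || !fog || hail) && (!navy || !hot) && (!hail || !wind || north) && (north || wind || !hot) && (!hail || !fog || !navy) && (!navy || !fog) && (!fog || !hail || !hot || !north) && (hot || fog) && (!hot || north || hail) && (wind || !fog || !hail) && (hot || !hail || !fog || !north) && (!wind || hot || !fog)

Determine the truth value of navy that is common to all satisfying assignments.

False

Suppose navy = true.
The clause (!north) is unit, so north = false.
The clause (fog) is unit, so fog = true.
But (!fog) is also a unit clause — contradiction.
So every satisfying assignment has navy = False.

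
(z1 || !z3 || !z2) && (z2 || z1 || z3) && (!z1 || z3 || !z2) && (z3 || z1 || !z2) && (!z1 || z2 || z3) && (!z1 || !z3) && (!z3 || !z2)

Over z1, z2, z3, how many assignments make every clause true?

There are 2^3 = 8 truth assignments over (z1, z2, z3).
Check each against the 7 clauses (columns in the order z1, z2, z3):
  F F F  ✗ fails (z2 || z1 || z3)
  F F T  ✓ satisfies all
  F T F  ✗ fails (z3 || z1 || !z2)
  F T T  ✗ fails (z1 || !z3 || !z2)
  T F F  ✗ fails (!z1 || z2 || z3)
  T F T  ✗ fails (!z1 || !z3)
  T T F  ✗ fails (!z1 || z3 || !z2)
  T T T  ✗ fails (!z1 || !z3)
1 of the 8 rows is a model.

1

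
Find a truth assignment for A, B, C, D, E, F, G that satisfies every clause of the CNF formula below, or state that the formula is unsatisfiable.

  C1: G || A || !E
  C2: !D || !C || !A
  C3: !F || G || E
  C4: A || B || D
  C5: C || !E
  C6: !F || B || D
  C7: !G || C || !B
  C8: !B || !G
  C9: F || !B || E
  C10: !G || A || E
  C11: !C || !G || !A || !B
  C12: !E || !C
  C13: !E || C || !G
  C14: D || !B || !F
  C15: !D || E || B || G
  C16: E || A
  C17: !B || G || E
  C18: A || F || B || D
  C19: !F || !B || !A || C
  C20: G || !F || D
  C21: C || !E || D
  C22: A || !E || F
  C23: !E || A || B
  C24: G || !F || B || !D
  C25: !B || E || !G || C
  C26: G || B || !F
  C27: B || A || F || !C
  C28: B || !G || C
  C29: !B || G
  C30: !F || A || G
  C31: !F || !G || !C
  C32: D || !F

Try C = true.
(!E) alone gives E = false.
(A) alone gives A = true.
(!D) alone gives D = false.
(!F) alone gives F = false.
(!B) alone gives B = false.
No clause remains; G is free.

A ↦ true,  B ↦ false,  C ↦ true,  D ↦ false,  E ↦ false,  F ↦ false,  G ↦ false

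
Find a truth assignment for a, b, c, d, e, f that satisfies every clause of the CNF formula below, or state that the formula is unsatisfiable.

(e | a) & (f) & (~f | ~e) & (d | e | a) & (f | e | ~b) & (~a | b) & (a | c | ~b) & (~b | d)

a: 1,  b: 1,  c: 1,  d: 1,  e: 0,  f: 1

The clause (f) is unit, so f = 1.
The clause (~e) is unit, so e = 0.
The clause (a) is unit, so a = 1.
The clause (b) is unit, so b = 1.
The clause (d) is unit, so d = 1.
No clause remains; c is free.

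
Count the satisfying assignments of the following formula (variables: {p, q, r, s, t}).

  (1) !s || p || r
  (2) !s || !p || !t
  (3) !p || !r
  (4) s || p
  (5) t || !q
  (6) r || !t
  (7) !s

1

There are 2^5 = 32 truth assignments over (p, q, r, s, t).
Split on r. With r = true, the clauses containing r are satisfied and !r drops from the rest; 0 of the 2^4 = 16 assignments to the other variables satisfy what remains.
With r = false, by the same count on the reduced clause set, 1 assignment works.
(One model: p=T, q=F, r=F, s=F, t=F.)
Total: 0 + 1 = 1.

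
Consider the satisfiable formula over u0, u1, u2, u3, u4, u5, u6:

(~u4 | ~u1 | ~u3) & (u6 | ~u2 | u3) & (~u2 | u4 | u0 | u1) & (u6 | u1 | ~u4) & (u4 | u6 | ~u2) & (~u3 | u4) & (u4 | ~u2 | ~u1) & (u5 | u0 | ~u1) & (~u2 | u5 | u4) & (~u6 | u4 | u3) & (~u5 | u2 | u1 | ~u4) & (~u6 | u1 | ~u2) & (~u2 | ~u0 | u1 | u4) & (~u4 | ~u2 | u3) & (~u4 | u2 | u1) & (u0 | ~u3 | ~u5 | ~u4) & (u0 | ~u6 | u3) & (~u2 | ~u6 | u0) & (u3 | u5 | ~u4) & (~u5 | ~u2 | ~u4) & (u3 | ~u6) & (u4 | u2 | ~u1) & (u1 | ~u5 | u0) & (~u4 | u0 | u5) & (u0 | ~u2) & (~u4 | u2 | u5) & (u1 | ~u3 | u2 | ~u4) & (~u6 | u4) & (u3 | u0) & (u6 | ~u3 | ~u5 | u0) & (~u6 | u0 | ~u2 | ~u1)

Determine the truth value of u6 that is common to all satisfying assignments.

False

Suppose u6 = 1.
Unit clause (u3) forces u3 = 1.
Unit clause (u4) forces u4 = 1.
Unit clause (~u1) forces u1 = 0.
Unit clause (~u2) forces u2 = 0.
But (u2) is also a unit clause — contradiction.
So every satisfying assignment has u6 = False.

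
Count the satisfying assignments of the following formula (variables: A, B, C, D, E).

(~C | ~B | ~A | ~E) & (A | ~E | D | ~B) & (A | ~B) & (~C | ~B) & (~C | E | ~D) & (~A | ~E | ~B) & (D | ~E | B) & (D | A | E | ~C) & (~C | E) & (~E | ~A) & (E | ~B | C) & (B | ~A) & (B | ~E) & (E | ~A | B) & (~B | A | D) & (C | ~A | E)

There are 2^5 = 32 truth assignments over (A, B, C, D, E).
Split on A. With A = 1, the clauses containing A are satisfied and ~A drops from the rest; 0 of the 2^4 = 16 assignments to the other variables satisfy what remains.
With A = 0, by the same count on the reduced clause set, 2 assignments work.
(One model: A=F, B=F, C=F, D=F, E=F.)
Total: 0 + 2 = 2.

2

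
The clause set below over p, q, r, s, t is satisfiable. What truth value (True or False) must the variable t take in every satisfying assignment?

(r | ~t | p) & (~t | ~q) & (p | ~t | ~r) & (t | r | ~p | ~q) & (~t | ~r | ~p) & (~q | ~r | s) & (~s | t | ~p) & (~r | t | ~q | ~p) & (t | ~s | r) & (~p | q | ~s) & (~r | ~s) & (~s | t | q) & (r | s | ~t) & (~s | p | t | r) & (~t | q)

False

Suppose t = 1.
(~q) alone gives q = 0.
That conflicts with the unit clause (q).
So every satisfying assignment has t = False.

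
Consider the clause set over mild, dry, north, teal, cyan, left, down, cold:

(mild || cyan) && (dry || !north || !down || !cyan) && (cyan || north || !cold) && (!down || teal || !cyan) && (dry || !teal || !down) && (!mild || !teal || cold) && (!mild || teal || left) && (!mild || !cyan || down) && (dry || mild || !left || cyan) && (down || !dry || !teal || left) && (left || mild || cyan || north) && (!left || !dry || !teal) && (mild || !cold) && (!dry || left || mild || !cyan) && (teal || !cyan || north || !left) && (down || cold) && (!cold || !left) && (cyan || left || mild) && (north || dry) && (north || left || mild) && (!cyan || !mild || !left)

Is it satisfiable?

Yes, satisfiable

Branch on mild: set mild = true.
Branch on teal: set teal = false.
Unit clause (left) forces left = true.
Unit clause (!cold) forces cold = false.
Unit clause (down) forces down = true.
Unit clause (!cyan) forces cyan = false.
Branch on north: set north = false.
Unit clause (dry) forces dry = true.
This assignment satisfies each clause.
A satisfying assignment: mild: true,  dry: true,  north: false,  teal: false,  cyan: false,  left: true,  down: true,  cold: false.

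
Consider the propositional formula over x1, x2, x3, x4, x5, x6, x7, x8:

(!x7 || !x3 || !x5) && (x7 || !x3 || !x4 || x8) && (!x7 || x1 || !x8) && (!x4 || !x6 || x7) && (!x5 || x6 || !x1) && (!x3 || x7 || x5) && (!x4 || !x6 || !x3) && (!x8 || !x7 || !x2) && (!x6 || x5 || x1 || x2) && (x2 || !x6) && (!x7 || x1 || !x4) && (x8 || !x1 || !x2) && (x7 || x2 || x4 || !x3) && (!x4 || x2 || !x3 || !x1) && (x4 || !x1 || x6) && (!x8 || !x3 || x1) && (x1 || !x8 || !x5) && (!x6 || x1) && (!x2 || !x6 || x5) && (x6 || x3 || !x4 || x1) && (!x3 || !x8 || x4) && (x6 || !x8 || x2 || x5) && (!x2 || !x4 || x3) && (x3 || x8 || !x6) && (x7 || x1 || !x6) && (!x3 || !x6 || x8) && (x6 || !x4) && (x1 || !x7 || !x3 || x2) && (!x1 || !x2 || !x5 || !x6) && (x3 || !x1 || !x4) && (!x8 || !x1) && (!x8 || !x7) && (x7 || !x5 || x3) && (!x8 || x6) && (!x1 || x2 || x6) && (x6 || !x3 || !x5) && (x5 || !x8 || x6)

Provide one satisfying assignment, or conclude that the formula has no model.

x1 ↦ false,  x2 ↦ true,  x3 ↦ false,  x4 ↦ false,  x5 ↦ false,  x6 ↦ false,  x7 ↦ true,  x8 ↦ false

Try x2 = true.
Try x8 = false.
From the singleton clause (!x1), x1 = false.
From the singleton clause (!x6), x6 = false.
From the singleton clause (!x4), x4 = false.
Try x3 = false.
Try x7 = true.
Every clause is now satisfied; x5 is unconstrained.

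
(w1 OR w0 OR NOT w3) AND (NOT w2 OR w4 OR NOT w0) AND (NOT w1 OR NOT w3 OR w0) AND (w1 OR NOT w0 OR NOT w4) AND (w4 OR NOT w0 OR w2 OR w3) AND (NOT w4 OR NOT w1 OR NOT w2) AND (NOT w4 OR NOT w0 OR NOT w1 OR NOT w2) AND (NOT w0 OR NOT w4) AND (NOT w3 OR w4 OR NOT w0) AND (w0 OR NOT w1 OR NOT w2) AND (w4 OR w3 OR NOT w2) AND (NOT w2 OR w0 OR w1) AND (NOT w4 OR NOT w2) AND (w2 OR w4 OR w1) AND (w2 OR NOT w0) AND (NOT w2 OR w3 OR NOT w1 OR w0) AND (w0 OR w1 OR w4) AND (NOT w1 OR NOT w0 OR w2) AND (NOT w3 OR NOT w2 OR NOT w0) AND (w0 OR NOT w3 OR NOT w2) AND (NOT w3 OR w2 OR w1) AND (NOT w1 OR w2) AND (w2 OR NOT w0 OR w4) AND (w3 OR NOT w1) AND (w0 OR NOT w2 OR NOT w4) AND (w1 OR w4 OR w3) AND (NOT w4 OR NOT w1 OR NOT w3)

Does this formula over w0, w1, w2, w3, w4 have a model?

Try w0 = false.
Try w1 = false.
Unit clause (NOT w3) forces w3 = false.
Unit clause (NOT w2) forces w2 = false.
Unit clause (w4) forces w4 = true.
This assignment satisfies each clause.
A satisfying assignment: w0 ↦ false; w1 ↦ false; w2 ↦ false; w3 ↦ false; w4 ↦ true.

Yes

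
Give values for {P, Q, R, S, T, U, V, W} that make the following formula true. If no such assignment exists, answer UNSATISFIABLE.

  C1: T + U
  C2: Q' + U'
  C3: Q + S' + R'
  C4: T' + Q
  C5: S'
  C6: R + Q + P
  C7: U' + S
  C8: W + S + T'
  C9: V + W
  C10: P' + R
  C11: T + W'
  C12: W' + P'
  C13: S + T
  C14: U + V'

P ↦ 0; Q ↦ 1; R ↦ 0; S ↦ 0; T ↦ 1; U ↦ 0; V ↦ 0; W ↦ 1

Unit clause (S') forces S = 0.
Unit clause (U') forces U = 0.
Unit clause (T) forces T = 1.
Unit clause (Q) forces Q = 1.
Unit clause (W) forces W = 1.
Unit clause (P') forces P = 0.
Unit clause (V') forces V = 0.
No clause remains; R is free.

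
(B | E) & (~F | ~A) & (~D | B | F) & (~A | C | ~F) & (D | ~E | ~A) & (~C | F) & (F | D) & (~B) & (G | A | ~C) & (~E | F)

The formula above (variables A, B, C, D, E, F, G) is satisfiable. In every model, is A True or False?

Suppose A = 1.
From the singleton clause (~F), F = 0.
From the singleton clause (~C), C = 0.
From the singleton clause (D), D = 1.
From the singleton clause (B), B = 1.
That conflicts with the unit clause (~B).
So every satisfying assignment has A = False.

False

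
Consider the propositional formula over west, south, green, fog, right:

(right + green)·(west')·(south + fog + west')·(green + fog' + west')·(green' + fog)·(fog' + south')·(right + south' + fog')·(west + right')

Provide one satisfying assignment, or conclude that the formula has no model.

west ↦ 0; south ↦ 0; green ↦ 1; fog ↦ 1; right ↦ 0

From the singleton clause (west'), west = 0.
From the singleton clause (right'), right = 0.
From the singleton clause (green), green = 1.
From the singleton clause (fog), fog = 1.
From the singleton clause (south'), south = 0.
All clauses are satisfied.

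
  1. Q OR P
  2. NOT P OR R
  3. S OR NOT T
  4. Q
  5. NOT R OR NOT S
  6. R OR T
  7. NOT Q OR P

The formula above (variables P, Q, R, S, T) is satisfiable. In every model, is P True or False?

True

Suppose P = false.
From the singleton clause (Q), Q = true.
That conflicts with the unit clause (NOT Q).
So every satisfying assignment has P = True.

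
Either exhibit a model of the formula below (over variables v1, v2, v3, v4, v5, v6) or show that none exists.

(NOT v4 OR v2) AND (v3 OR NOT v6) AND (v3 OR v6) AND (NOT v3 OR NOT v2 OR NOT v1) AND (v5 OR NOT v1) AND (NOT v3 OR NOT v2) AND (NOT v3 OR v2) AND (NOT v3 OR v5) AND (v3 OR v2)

Branch on v4: set v4 = false.
Branch on v3: set v3 = true.
(NOT v2) alone gives v2 = false.
But (v2) is also a unit clause — contradiction.
So v3 must be the other value — set v3 = false.
(NOT v6) alone gives v6 = false.
But (v6) is also a unit clause — contradiction.
Both values of v3 lead to a conflict.
So v4 must be the other value — set v4 = true.
(v2) alone gives v2 = true.
(NOT v3) alone gives v3 = false.
(NOT v6) alone gives v6 = false.
But (v6) is also a unit clause — contradiction.
Both values of v4 lead to a conflict.

UNSATISFIABLE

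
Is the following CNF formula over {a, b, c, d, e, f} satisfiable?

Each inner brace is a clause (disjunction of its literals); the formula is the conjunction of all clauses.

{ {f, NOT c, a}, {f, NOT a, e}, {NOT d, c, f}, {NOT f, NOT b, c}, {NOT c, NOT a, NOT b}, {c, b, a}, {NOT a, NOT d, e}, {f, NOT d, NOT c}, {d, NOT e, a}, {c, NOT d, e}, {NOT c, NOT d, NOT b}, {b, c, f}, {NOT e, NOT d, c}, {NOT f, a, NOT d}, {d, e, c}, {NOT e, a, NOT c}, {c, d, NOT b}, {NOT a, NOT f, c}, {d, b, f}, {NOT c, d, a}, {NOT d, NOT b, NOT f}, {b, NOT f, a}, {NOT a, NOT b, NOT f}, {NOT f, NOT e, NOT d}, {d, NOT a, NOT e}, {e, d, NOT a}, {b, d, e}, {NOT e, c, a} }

Branch on f: set f = true.
Branch on b: set b = false.
(a) alone gives a = true.
(c) alone gives c = true.
Branch on d: set d = false.
(NOT e) alone gives e = false.
Now (e) is unsatisfied and unit — conflict.
Backtrack on d: now try d = true.
(e) alone gives e = true.
Now (NOT e) is unsatisfied and unit — conflict.
Either choice for d ends in contradiction.
Backtrack on b: now try b = true.
(c) alone gives c = true.
(NOT a) alone gives a = false.
(NOT d) alone gives d = false.
Now (d) is unsatisfied and unit — conflict.
Either choice for b ends in contradiction.
Backtrack on f: now try f = false.
Branch on c: set c = false.
(NOT d) alone gives d = false.
(b) alone gives b = true.
Now (NOT b) is unsatisfied and unit — conflict.
Backtrack on c: now try c = true.
(a) alone gives a = true.
(e) alone gives e = true.
(NOT b) alone gives b = false.
(NOT d) alone gives d = false.
Now (d) is unsatisfied and unit — conflict.
Either choice for c ends in contradiction.
Either choice for f ends in contradiction.
No assignment satisfies every clause.

No, unsatisfiable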